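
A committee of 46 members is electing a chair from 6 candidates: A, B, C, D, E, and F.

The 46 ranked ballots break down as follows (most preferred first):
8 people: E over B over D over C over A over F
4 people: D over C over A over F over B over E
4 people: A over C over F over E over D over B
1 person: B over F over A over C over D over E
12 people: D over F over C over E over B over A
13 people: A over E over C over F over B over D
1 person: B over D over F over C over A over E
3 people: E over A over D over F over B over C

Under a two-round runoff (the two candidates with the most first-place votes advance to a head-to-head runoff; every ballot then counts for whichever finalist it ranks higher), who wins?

D

Round 1 first-place votes: A 17, B 2, C 0, D 16, E 11, F 0. A and D advance.
Runoff: A is ranked above D on 21 ballots, D above A on 25.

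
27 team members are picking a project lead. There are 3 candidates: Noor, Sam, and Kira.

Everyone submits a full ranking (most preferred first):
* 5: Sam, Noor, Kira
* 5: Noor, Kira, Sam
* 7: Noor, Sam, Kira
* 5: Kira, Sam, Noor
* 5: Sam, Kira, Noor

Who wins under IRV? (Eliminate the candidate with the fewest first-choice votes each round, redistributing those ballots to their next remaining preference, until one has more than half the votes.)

Round 1: Noor 12, Sam 10, Kira 5. Kira eliminated.
Round 2: Noor 12, Sam 15. Sam has a majority (≥14).

Sam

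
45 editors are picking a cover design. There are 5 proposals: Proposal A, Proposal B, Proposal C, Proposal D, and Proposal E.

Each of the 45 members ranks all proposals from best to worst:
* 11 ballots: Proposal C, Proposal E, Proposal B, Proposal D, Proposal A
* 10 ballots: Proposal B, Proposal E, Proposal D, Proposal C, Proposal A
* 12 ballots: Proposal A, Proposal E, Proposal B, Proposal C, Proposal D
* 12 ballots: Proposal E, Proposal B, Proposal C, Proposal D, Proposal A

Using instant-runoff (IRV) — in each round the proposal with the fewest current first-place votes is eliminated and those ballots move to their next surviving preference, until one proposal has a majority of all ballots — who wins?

Proposal E

Round 1: Proposal A 12, Proposal B 10, Proposal C 11, Proposal D 0, Proposal E 12. Proposal D eliminated.
Round 2: Proposal A 12, Proposal B 10, Proposal C 11, Proposal E 12. Proposal B eliminated.
Round 3: Proposal A 12, Proposal C 11, Proposal E 22. Proposal C eliminated.
Round 4: Proposal A 12, Proposal E 33. Proposal E has a majority (≥23).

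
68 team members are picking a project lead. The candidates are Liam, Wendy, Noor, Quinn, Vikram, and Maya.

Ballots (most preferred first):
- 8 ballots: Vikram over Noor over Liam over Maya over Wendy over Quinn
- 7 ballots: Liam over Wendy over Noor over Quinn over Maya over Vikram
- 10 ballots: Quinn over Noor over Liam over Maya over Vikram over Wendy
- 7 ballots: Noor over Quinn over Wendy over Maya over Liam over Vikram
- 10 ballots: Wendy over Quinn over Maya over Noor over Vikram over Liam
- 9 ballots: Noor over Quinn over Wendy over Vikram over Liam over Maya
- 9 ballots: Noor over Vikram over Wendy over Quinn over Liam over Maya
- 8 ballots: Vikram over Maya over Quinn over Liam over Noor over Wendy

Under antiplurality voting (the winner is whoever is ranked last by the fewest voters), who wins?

Last-place votes: Liam 10, Wendy 18, Noor 0, Quinn 8, Vikram 14, Maya 18.

Noor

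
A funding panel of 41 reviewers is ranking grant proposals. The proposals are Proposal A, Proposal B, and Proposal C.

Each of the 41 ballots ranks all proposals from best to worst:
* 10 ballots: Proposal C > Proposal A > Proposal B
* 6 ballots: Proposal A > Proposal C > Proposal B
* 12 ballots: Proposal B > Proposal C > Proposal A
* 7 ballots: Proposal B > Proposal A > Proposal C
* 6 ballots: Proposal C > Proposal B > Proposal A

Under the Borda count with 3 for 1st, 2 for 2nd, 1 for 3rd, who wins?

Proposal A: 10×2 + 6×3 + 12×1 + 7×2 + 6×1 = 70
Proposal B: 10×1 + 6×1 + 12×3 + 7×3 + 6×2 = 85
Proposal C: 10×3 + 6×2 + 12×2 + 7×1 + 6×3 = 91

Proposal C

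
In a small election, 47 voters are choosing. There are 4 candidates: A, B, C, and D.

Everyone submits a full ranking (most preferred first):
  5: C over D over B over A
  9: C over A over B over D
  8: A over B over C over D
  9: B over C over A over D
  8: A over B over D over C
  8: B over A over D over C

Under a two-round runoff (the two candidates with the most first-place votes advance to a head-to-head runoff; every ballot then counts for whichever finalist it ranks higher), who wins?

A

Round 1 first-place votes: A 16, B 17, C 14, D 0. B and A advance.
Runoff: B is ranked above A on 22 ballots, A above B on 25.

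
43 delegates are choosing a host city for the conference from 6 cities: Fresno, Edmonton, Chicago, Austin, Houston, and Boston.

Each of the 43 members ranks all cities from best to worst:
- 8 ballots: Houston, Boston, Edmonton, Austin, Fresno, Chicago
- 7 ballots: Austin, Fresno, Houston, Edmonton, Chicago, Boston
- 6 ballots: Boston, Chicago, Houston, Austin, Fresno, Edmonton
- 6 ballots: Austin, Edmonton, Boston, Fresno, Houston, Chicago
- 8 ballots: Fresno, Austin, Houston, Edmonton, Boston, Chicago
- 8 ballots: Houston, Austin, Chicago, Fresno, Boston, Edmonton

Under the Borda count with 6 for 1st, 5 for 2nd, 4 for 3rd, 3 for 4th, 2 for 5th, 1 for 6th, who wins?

Austin

Fresno: 8×2 + 7×5 + 6×2 + 6×3 + 8×6 + 8×3 = 153
Edmonton: 8×4 + 7×3 + 6×1 + 6×5 + 8×3 + 8×1 = 121
Chicago: 8×1 + 7×2 + 6×5 + 6×1 + 8×1 + 8×4 = 98
Austin: 8×3 + 7×6 + 6×3 + 6×6 + 8×5 + 8×5 = 200
Houston: 8×6 + 7×4 + 6×4 + 6×2 + 8×4 + 8×6 = 192
Boston: 8×5 + 7×1 + 6×6 + 6×4 + 8×2 + 8×2 = 139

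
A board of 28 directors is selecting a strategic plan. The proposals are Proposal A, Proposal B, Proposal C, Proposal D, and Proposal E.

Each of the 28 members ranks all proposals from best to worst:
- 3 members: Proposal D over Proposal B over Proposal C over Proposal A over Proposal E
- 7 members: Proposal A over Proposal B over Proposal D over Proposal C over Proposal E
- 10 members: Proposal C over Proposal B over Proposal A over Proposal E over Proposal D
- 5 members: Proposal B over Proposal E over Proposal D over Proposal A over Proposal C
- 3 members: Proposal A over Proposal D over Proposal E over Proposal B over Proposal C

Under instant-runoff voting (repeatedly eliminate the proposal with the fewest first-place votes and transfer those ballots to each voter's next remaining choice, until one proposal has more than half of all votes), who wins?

Proposal A

Round 1: Proposal A 10, Proposal B 5, Proposal C 10, Proposal D 3, Proposal E 0. Proposal E eliminated.
Round 2: Proposal A 10, Proposal B 5, Proposal C 10, Proposal D 3. Proposal D eliminated.
Round 3: Proposal A 10, Proposal B 8, Proposal C 10. Proposal B eliminated.
Round 4: Proposal A 15, Proposal C 13. Proposal A has a majority (≥15).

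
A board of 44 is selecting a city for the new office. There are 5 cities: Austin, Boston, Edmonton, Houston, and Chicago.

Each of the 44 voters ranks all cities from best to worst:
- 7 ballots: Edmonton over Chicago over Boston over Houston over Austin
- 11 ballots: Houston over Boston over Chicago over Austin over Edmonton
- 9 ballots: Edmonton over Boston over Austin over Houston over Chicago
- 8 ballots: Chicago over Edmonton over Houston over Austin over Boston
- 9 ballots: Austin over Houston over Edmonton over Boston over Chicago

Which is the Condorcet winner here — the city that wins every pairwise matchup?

Edmonton

Edmonton vs Austin: 24–20
Edmonton vs Boston: 33–11
Edmonton vs Houston: 24–20
Edmonton vs Chicago: 25–19
Edmonton beats every other city.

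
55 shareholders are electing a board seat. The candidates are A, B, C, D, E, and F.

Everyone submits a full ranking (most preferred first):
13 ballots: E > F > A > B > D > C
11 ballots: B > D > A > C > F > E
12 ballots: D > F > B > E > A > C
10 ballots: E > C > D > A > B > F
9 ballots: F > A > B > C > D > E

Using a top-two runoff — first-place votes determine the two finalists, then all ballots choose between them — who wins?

Round 1 first-place votes: A 0, B 11, C 0, D 12, E 23, F 9. E and D advance.
Runoff: E is ranked above D on 23 ballots, D above E on 32.

D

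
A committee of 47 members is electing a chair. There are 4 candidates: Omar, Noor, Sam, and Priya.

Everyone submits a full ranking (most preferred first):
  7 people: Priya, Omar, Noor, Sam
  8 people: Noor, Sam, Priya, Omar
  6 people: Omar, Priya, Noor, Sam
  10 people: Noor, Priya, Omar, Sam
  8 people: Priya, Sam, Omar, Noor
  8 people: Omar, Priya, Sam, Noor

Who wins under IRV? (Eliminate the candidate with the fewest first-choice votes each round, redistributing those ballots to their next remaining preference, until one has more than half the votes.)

Round 1: Omar 14, Noor 18, Sam 0, Priya 15. Sam eliminated.
Round 2: Omar 14, Noor 18, Priya 15. Omar eliminated.
Round 3: Noor 18, Priya 29. Priya has a majority (≥24).

Priya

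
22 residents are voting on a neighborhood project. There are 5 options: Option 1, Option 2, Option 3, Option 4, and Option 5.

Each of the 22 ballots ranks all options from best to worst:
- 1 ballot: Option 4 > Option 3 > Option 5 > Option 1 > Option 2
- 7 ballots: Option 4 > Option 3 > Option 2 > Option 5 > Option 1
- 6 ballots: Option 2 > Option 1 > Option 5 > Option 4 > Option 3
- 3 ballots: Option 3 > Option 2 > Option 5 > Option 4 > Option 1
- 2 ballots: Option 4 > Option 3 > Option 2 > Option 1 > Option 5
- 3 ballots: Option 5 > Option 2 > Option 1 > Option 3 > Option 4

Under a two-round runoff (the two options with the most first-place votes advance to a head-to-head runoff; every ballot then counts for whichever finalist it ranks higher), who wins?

Option 2

Round 1 first-place votes: Option 1 0, Option 2 6, Option 3 3, Option 4 10, Option 5 3. Option 4 and Option 2 advance.
Runoff: Option 4 is ranked above Option 2 on 10 ballots, Option 2 above Option 4 on 12.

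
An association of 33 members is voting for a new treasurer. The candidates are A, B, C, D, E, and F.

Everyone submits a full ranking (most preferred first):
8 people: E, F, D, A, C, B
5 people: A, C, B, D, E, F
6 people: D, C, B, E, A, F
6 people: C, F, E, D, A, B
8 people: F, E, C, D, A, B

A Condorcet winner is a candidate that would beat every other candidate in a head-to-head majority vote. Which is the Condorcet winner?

C

C vs A: 20–13
C vs B: 33–0
C vs D: 19–14
C vs E: 17–16
C vs F: 17–16
C beats every other candidate.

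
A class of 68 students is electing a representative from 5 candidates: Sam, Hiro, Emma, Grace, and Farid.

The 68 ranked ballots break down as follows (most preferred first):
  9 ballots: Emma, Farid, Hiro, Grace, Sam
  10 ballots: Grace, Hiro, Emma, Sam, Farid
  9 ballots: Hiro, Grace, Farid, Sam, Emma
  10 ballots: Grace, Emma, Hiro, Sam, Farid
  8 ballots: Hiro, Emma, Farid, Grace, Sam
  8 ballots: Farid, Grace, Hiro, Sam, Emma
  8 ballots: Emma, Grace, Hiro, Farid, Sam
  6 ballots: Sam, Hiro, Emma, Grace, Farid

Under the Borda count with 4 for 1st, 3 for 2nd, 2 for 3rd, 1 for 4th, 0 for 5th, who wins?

Sam: 9×0 + 10×1 + 9×1 + 10×1 + 8×0 + 8×1 + 8×0 + 6×4 = 61
Hiro: 9×2 + 10×3 + 9×4 + 10×2 + 8×4 + 8×2 + 8×2 + 6×3 = 186
Emma: 9×4 + 10×2 + 9×0 + 10×3 + 8×3 + 8×0 + 8×4 + 6×2 = 154
Grace: 9×1 + 10×4 + 9×3 + 10×4 + 8×1 + 8×3 + 8×3 + 6×1 = 178
Farid: 9×3 + 10×0 + 9×2 + 10×0 + 8×2 + 8×4 + 8×1 + 6×0 = 101

Hiro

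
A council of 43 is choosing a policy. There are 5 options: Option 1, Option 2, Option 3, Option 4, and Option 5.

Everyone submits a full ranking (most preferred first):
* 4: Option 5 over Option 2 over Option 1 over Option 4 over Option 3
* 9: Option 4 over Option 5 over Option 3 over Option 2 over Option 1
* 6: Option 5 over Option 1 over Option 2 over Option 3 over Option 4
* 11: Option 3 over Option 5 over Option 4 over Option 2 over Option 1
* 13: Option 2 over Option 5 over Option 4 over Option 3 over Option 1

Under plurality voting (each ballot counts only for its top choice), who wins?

Option 2

First-place votes: Option 1 0, Option 2 13, Option 3 11, Option 4 9, Option 5 10.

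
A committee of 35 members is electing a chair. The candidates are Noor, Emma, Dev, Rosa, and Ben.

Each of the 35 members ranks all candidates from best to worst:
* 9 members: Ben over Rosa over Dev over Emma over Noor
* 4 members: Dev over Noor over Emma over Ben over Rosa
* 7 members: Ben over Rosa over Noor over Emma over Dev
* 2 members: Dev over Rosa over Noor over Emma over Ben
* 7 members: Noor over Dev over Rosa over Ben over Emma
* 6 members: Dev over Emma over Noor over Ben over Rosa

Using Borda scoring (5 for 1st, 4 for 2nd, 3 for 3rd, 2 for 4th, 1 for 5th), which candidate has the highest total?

Dev

Noor: 9×1 + 4×4 + 7×3 + 2×3 + 7×5 + 6×3 = 105
Emma: 9×2 + 4×3 + 7×2 + 2×2 + 7×1 + 6×4 = 79
Dev: 9×3 + 4×5 + 7×1 + 2×5 + 7×4 + 6×5 = 122
Rosa: 9×4 + 4×1 + 7×4 + 2×4 + 7×3 + 6×1 = 103
Ben: 9×5 + 4×2 + 7×5 + 2×1 + 7×2 + 6×2 = 116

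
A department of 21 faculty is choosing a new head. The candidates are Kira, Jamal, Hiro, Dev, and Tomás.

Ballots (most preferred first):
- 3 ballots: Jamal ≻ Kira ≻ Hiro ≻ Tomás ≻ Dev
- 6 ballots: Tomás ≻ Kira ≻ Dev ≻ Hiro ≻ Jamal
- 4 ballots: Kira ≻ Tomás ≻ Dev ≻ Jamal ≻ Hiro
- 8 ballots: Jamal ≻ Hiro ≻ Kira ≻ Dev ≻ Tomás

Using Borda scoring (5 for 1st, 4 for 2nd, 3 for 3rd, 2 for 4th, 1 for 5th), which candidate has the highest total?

Kira

Kira: 3×4 + 6×4 + 4×5 + 8×3 = 80
Jamal: 3×5 + 6×1 + 4×2 + 8×5 = 69
Hiro: 3×3 + 6×2 + 4×1 + 8×4 = 57
Dev: 3×1 + 6×3 + 4×3 + 8×2 = 49
Tomás: 3×2 + 6×5 + 4×4 + 8×1 = 60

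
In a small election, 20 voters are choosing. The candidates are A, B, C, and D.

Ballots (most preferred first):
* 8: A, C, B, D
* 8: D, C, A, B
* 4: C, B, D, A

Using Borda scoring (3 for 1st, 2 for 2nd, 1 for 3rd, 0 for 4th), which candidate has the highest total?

C

A: 8×3 + 8×1 + 4×0 = 32
B: 8×1 + 8×0 + 4×2 = 16
C: 8×2 + 8×2 + 4×3 = 44
D: 8×0 + 8×3 + 4×1 = 28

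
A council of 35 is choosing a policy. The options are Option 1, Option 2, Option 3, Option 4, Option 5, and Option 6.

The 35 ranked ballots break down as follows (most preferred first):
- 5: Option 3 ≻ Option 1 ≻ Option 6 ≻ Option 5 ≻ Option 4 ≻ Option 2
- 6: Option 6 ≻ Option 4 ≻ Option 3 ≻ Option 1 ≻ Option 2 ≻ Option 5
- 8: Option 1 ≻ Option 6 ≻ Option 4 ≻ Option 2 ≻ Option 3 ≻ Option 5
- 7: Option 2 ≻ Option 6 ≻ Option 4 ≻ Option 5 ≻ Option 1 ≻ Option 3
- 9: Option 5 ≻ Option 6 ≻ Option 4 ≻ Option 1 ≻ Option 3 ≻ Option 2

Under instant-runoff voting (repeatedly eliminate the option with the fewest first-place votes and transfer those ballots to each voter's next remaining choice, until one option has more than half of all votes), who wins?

Option 1

Round 1: Option 1 8, Option 2 7, Option 3 5, Option 4 0, Option 5 9, Option 6 6. Option 4 eliminated.
Round 2: Option 1 8, Option 2 7, Option 3 5, Option 5 9, Option 6 6. Option 3 eliminated.
Round 3: Option 1 13, Option 2 7, Option 5 9, Option 6 6. Option 6 eliminated.
Round 4: Option 1 19, Option 2 7, Option 5 9. Option 1 has a majority (≥18).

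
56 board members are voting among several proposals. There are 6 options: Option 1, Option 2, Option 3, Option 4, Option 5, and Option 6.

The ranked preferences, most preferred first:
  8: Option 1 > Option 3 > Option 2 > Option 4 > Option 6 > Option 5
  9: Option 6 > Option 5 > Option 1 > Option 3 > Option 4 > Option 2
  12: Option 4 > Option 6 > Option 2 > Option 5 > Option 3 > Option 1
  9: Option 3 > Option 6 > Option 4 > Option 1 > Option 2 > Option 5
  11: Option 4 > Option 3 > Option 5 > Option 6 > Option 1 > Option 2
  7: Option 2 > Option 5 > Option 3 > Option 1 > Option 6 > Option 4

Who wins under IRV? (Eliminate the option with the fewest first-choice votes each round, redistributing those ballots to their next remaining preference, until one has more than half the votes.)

Round 1: Option 1 8, Option 2 7, Option 3 9, Option 4 23, Option 5 0, Option 6 9. Option 5 eliminated.
Round 2: Option 1 8, Option 2 7, Option 3 9, Option 4 23, Option 6 9. Option 2 eliminated.
Round 3: Option 1 8, Option 3 16, Option 4 23, Option 6 9. Option 1 eliminated.
Round 4: Option 3 24, Option 4 23, Option 6 9. Option 6 eliminated.
Round 5: Option 3 33, Option 4 23. Option 3 has a majority (≥29).

Option 3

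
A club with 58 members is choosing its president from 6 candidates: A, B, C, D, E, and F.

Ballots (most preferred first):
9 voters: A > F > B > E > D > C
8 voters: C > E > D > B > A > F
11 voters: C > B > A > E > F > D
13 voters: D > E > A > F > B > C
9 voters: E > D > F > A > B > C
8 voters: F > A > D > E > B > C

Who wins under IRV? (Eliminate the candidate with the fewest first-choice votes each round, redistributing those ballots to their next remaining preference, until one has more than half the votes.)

Round 1: A 9, B 0, C 19, D 13, E 9, F 8. B eliminated.
Round 2: A 9, C 19, D 13, E 9, F 8. F eliminated.
Round 3: A 17, C 19, D 13, E 9. E eliminated.
Round 4: A 17, C 19, D 22. A eliminated.
Round 5: C 19, D 39. D has a majority (≥30).

D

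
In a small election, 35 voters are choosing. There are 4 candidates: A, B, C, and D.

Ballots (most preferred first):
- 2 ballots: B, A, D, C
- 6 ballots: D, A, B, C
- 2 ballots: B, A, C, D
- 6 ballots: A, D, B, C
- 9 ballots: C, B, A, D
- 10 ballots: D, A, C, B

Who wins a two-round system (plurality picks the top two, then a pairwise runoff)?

D

Round 1 first-place votes: A 6, B 4, C 9, D 16. D and C advance.
Runoff: D is ranked above C on 24 ballots, C above D on 11.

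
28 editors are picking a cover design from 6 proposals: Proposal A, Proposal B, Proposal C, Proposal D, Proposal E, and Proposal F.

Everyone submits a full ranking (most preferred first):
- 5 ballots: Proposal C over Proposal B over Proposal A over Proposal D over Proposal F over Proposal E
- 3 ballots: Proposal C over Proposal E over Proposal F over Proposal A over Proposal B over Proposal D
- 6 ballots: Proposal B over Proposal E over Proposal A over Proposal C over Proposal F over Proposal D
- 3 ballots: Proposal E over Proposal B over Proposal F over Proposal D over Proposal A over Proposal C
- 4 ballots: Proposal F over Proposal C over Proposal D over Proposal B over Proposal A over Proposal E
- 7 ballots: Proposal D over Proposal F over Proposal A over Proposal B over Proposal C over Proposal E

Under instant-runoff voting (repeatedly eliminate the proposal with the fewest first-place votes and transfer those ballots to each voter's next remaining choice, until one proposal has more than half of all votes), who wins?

Round 1: Proposal A 0, Proposal B 6, Proposal C 8, Proposal D 7, Proposal E 3, Proposal F 4. Proposal A eliminated.
Round 2: Proposal B 6, Proposal C 8, Proposal D 7, Proposal E 3, Proposal F 4. Proposal E eliminated.
Round 3: Proposal B 9, Proposal C 8, Proposal D 7, Proposal F 4. Proposal F eliminated.
Round 4: Proposal B 9, Proposal C 12, Proposal D 7. Proposal D eliminated.
Round 5: Proposal B 16, Proposal C 12. Proposal B has a majority (≥15).

Proposal B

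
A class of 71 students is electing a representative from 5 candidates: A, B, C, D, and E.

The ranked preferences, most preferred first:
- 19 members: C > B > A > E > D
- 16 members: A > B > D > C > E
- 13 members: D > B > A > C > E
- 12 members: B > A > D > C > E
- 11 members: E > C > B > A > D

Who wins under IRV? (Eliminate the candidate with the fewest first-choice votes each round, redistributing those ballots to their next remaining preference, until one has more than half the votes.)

Round 1: A 16, B 12, C 19, D 13, E 11. E eliminated.
Round 2: A 16, B 12, C 30, D 13. B eliminated.
Round 3: A 28, C 30, D 13. D eliminated.
Round 4: A 41, C 30. A has a majority (≥36).

A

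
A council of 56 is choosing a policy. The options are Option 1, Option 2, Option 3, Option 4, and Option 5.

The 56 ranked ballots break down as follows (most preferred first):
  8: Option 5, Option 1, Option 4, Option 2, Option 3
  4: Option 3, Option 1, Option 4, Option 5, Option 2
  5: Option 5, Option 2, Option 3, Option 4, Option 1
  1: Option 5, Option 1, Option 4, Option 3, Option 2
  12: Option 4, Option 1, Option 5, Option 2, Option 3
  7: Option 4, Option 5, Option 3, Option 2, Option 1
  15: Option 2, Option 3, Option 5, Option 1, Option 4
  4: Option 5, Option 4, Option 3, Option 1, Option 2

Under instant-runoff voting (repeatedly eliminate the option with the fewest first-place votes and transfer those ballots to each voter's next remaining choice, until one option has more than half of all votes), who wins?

Option 5

Round 1: Option 1 0, Option 2 15, Option 3 4, Option 4 19, Option 5 18. Option 1 eliminated.
Round 2: Option 2 15, Option 3 4, Option 4 19, Option 5 18. Option 3 eliminated.
Round 3: Option 2 15, Option 4 23, Option 5 18. Option 2 eliminated.
Round 4: Option 4 23, Option 5 33. Option 5 has a majority (≥29).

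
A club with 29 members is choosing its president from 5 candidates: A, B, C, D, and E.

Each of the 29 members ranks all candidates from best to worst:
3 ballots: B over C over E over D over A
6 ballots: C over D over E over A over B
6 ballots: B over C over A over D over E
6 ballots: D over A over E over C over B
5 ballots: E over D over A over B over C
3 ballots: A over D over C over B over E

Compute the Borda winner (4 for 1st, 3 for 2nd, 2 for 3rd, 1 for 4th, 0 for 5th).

A: 3×0 + 6×1 + 6×2 + 6×3 + 5×2 + 3×4 = 58
B: 3×4 + 6×0 + 6×4 + 6×0 + 5×1 + 3×1 = 44
C: 3×3 + 6×4 + 6×3 + 6×1 + 5×0 + 3×2 = 63
D: 3×1 + 6×3 + 6×1 + 6×4 + 5×3 + 3×3 = 75
E: 3×2 + 6×2 + 6×0 + 6×2 + 5×4 + 3×0 = 50

D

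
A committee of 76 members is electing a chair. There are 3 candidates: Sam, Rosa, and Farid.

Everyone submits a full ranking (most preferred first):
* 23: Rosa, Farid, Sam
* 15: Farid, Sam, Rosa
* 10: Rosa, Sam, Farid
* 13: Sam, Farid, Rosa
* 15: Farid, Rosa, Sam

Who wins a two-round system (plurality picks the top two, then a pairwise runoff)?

Farid

Round 1 first-place votes: Sam 13, Rosa 33, Farid 30. Rosa and Farid advance.
Runoff: Rosa is ranked above Farid on 33 ballots, Farid above Rosa on 43.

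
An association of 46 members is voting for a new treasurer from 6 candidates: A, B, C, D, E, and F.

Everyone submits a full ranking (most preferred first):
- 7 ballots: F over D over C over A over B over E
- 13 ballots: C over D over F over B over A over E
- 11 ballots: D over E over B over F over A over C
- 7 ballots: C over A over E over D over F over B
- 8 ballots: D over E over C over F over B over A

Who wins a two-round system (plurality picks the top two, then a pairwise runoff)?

D

Round 1 first-place votes: A 0, B 0, C 20, D 19, E 0, F 7. C and D advance.
Runoff: C is ranked above D on 20 ballots, D above C on 26.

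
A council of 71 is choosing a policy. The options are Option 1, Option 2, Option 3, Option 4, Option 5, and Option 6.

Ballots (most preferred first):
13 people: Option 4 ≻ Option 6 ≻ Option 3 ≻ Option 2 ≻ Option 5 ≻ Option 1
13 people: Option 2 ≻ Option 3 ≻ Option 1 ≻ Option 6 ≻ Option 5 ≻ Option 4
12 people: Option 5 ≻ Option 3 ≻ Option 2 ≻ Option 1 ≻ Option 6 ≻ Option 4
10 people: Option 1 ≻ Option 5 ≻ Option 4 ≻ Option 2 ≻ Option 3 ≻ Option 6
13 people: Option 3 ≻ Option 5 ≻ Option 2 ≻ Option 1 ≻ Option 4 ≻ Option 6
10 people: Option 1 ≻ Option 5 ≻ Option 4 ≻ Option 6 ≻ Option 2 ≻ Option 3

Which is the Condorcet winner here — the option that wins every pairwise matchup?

Option 3

Option 3 vs Option 1: 51–20
Option 3 vs Option 2: 38–33
Option 3 vs Option 4: 38–33
Option 3 vs Option 5: 39–32
Option 3 vs Option 6: 48–23
Option 3 beats every other option.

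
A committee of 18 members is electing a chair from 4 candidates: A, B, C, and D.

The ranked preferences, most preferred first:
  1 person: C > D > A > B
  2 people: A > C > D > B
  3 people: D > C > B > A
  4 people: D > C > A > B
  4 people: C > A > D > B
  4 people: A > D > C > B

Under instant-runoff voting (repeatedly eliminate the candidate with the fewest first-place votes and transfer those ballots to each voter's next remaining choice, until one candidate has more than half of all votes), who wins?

A

Round 1: A 6, B 0, C 5, D 7. B eliminated.
Round 2: A 6, C 5, D 7. C eliminated.
Round 3: A 10, D 8. A has a majority (≥10).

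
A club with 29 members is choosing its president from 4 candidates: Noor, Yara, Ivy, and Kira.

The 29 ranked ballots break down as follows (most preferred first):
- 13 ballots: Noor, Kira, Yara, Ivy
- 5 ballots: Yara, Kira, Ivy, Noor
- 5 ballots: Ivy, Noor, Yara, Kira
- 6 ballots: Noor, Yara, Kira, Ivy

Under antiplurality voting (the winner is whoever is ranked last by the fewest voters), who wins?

Yara

Last-place votes: Noor 5, Yara 0, Ivy 19, Kira 5.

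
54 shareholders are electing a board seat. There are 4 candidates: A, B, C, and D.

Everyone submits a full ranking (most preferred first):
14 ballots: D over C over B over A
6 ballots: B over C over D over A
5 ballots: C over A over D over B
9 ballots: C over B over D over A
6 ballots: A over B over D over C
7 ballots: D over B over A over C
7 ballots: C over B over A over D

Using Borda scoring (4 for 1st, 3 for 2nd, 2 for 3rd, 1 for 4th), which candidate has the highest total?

C

A: 14×1 + 6×1 + 5×3 + 9×1 + 6×4 + 7×2 + 7×2 = 96
B: 14×2 + 6×4 + 5×1 + 9×3 + 6×3 + 7×3 + 7×3 = 144
C: 14×3 + 6×3 + 5×4 + 9×4 + 6×1 + 7×1 + 7×4 = 157
D: 14×4 + 6×2 + 5×2 + 9×2 + 6×2 + 7×4 + 7×1 = 143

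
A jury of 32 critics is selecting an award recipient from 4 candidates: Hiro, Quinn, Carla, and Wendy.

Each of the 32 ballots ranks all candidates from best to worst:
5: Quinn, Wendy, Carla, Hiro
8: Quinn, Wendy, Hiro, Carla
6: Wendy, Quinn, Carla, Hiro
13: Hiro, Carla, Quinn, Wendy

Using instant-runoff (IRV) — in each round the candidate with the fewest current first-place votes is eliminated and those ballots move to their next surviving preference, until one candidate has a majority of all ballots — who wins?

Round 1: Hiro 13, Quinn 13, Carla 0, Wendy 6. Carla eliminated.
Round 2: Hiro 13, Quinn 13, Wendy 6. Wendy eliminated.
Round 3: Hiro 13, Quinn 19. Quinn has a majority (≥17).

Quinn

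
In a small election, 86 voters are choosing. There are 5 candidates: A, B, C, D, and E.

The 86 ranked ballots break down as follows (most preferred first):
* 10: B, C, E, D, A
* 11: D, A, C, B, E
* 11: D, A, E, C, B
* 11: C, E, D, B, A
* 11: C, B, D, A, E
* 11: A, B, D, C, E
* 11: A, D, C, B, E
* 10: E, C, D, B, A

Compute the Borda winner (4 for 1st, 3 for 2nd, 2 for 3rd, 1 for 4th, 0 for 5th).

A: 10×0 + 11×3 + 11×3 + 11×0 + 11×1 + 11×4 + 11×4 + 10×0 = 165
B: 10×4 + 11×1 + 11×0 + 11×1 + 11×3 + 11×3 + 11×1 + 10×1 = 149
C: 10×3 + 11×2 + 11×1 + 11×4 + 11×4 + 11×1 + 11×2 + 10×3 = 214
D: 10×1 + 11×4 + 11×4 + 11×2 + 11×2 + 11×2 + 11×3 + 10×2 = 217
E: 10×2 + 11×0 + 11×2 + 11×3 + 11×0 + 11×0 + 11×0 + 10×4 = 115

D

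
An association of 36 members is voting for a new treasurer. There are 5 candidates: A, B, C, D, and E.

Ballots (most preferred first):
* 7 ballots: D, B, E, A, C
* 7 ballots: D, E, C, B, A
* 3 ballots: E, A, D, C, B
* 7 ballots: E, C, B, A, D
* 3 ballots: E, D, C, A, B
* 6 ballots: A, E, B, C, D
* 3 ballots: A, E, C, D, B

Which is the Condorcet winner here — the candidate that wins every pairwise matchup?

E

E vs A: 27–9
E vs B: 29–7
E vs C: 36–0
E vs D: 22–14
E beats every other candidate.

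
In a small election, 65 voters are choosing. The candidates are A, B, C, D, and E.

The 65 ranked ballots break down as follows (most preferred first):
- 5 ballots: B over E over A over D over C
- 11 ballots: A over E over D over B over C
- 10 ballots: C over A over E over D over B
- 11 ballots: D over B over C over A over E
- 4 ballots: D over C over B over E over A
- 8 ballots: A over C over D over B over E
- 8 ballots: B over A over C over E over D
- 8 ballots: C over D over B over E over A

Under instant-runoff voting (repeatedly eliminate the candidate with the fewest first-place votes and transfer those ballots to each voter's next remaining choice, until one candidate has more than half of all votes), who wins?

Round 1: A 19, B 13, C 18, D 15, E 0. E eliminated.
Round 2: A 19, B 13, C 18, D 15. B eliminated.
Round 3: A 32, C 18, D 15. D eliminated.
Round 4: A 32, C 33. C has a majority (≥33).

C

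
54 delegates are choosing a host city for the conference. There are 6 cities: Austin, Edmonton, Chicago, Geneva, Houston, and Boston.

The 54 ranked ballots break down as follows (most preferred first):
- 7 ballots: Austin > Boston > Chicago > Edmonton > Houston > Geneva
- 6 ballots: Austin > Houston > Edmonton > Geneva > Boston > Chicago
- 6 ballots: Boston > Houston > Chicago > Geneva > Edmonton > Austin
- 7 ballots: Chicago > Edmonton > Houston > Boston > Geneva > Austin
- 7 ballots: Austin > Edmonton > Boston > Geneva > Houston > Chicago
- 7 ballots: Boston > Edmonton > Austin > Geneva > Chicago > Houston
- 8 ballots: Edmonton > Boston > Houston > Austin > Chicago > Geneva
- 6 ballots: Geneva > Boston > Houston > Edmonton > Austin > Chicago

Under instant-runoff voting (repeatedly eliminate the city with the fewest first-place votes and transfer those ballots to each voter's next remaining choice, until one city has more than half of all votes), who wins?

Boston

Round 1: Austin 20, Edmonton 8, Chicago 7, Geneva 6, Houston 0, Boston 13. Houston eliminated.
Round 2: Austin 20, Edmonton 8, Chicago 7, Geneva 6, Boston 13. Geneva eliminated.
Round 3: Austin 20, Edmonton 8, Chicago 7, Boston 19. Chicago eliminated.
Round 4: Austin 20, Edmonton 15, Boston 19. Edmonton eliminated.
Round 5: Austin 20, Boston 34. Boston has a majority (≥28).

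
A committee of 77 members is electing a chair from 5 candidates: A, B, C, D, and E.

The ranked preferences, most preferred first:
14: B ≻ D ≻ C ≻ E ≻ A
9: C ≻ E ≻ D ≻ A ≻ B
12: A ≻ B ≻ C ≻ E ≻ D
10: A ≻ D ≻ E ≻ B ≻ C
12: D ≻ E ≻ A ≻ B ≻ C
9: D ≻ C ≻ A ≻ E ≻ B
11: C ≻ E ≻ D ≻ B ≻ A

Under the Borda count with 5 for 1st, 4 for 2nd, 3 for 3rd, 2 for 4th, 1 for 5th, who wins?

A: 14×1 + 9×2 + 12×5 + 10×5 + 12×3 + 9×3 + 11×1 = 216
B: 14×5 + 9×1 + 12×4 + 10×2 + 12×2 + 9×1 + 11×2 = 202
C: 14×3 + 9×5 + 12×3 + 10×1 + 12×1 + 9×4 + 11×5 = 236
D: 14×4 + 9×3 + 12×1 + 10×4 + 12×5 + 9×5 + 11×3 = 273
E: 14×2 + 9×4 + 12×2 + 10×3 + 12×4 + 9×2 + 11×4 = 228

D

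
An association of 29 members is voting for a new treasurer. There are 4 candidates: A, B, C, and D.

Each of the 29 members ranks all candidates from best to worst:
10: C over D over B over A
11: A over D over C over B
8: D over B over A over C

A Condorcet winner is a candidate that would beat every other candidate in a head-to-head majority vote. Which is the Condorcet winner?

D

D vs A: 18–11
D vs B: 29–0
D vs C: 19–10
D beats every other candidate.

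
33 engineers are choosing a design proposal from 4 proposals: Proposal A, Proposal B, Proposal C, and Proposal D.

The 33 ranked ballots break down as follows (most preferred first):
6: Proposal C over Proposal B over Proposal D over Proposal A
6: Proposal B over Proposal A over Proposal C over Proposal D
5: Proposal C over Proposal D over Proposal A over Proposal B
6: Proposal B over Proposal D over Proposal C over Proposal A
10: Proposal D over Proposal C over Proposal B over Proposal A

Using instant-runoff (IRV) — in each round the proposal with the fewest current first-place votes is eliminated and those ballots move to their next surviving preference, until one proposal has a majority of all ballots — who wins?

Proposal C

Round 1: Proposal A 0, Proposal B 12, Proposal C 11, Proposal D 10. Proposal A eliminated.
Round 2: Proposal B 12, Proposal C 11, Proposal D 10. Proposal D eliminated.
Round 3: Proposal B 12, Proposal C 21. Proposal C has a majority (≥17).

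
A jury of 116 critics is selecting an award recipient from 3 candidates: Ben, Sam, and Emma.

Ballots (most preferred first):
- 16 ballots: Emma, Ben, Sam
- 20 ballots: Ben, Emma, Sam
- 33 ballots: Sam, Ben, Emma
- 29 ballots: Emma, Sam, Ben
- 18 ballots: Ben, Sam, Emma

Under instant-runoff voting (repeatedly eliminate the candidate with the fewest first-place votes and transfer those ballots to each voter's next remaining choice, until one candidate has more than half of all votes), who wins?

Ben

Round 1: Ben 38, Sam 33, Emma 45. Sam eliminated.
Round 2: Ben 71, Emma 45. Ben has a majority (≥59).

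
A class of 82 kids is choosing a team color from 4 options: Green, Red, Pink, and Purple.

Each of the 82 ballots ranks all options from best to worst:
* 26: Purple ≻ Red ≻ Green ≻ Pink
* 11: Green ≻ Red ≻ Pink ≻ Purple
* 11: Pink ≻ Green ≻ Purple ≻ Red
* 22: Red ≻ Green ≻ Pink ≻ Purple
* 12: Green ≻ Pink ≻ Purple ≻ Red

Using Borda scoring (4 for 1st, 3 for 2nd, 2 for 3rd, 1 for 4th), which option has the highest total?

Green: 26×2 + 11×4 + 11×3 + 22×3 + 12×4 = 243
Red: 26×3 + 11×3 + 11×1 + 22×4 + 12×1 = 222
Pink: 26×1 + 11×2 + 11×4 + 22×2 + 12×3 = 172
Purple: 26×4 + 11×1 + 11×2 + 22×1 + 12×2 = 183

Green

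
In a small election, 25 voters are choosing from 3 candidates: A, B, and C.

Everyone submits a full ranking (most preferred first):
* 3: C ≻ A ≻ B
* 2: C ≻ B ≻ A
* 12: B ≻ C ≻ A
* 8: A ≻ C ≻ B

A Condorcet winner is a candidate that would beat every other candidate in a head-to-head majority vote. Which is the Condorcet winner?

C

C vs A: 17–8
C vs B: 13–12
C beats every other candidate.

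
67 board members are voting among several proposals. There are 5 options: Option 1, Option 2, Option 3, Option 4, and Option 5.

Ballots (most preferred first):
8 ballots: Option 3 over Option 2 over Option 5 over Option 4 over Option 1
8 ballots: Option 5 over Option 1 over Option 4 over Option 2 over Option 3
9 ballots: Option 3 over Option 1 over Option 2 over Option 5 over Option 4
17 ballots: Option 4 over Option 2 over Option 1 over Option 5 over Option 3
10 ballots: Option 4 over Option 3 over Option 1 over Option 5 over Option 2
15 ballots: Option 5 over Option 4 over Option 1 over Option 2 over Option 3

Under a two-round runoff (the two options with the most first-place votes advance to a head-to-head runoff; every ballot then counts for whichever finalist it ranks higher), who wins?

Option 5

Round 1 first-place votes: Option 1 0, Option 2 0, Option 3 17, Option 4 27, Option 5 23. Option 4 and Option 5 advance.
Runoff: Option 4 is ranked above Option 5 on 27 ballots, Option 5 above Option 4 on 40.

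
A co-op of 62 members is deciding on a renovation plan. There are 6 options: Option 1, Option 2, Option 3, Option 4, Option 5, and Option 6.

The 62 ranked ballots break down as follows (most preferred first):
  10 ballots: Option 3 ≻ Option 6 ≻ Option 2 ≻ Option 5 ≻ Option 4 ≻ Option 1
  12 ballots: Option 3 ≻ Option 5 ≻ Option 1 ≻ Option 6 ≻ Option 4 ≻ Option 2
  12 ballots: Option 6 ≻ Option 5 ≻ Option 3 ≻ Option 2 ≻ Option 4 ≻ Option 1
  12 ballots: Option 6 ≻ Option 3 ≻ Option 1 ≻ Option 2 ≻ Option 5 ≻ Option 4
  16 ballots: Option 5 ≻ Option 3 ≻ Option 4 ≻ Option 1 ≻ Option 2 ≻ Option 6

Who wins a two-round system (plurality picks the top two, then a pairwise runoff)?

Round 1 first-place votes: Option 1 0, Option 2 0, Option 3 22, Option 4 0, Option 5 16, Option 6 24. Option 6 and Option 3 advance.
Runoff: Option 6 is ranked above Option 3 on 24 ballots, Option 3 above Option 6 on 38.

Option 3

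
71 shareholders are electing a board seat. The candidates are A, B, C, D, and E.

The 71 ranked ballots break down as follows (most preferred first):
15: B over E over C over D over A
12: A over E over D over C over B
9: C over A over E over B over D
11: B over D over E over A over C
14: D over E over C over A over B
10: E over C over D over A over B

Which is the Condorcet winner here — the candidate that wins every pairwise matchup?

E vs A: 50–21
E vs B: 45–26
E vs C: 62–9
E vs D: 46–25
E beats every other candidate.

E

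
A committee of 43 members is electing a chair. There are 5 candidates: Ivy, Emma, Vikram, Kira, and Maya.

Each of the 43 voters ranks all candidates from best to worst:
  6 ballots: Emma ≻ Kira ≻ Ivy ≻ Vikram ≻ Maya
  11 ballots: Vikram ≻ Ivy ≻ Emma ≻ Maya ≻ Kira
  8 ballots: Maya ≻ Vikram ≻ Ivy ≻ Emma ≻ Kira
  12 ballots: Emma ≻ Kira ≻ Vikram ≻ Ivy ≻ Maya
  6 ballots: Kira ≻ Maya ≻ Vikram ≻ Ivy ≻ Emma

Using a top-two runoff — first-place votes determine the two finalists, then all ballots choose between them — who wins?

Vikram

Round 1 first-place votes: Ivy 0, Emma 18, Vikram 11, Kira 6, Maya 8. Emma and Vikram advance.
Runoff: Emma is ranked above Vikram on 18 ballots, Vikram above Emma on 25.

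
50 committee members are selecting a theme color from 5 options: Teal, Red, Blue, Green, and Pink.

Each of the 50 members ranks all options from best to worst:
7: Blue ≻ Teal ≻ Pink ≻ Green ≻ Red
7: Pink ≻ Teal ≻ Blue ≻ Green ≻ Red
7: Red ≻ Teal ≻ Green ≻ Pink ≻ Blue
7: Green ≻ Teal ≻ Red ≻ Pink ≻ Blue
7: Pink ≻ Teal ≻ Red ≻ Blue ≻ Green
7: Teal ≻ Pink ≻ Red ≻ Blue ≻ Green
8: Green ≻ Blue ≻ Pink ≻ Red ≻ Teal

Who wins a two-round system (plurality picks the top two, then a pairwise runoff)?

Pink

Round 1 first-place votes: Teal 7, Red 7, Blue 7, Green 15, Pink 14. Green and Pink advance.
Runoff: Green is ranked above Pink on 22 ballots, Pink above Green on 28.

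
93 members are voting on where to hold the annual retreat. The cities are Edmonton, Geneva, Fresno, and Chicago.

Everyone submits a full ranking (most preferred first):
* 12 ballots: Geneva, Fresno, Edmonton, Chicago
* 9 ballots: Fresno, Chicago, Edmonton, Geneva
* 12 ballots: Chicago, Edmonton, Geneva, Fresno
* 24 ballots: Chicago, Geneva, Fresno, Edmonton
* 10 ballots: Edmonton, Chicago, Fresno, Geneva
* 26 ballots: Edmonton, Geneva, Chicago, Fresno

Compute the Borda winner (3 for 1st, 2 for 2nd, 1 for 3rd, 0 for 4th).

Chicago

Edmonton: 12×1 + 9×1 + 12×2 + 24×0 + 10×3 + 26×3 = 153
Geneva: 12×3 + 9×0 + 12×1 + 24×2 + 10×0 + 26×2 = 148
Fresno: 12×2 + 9×3 + 12×0 + 24×1 + 10×1 + 26×0 = 85
Chicago: 12×0 + 9×2 + 12×3 + 24×3 + 10×2 + 26×1 = 172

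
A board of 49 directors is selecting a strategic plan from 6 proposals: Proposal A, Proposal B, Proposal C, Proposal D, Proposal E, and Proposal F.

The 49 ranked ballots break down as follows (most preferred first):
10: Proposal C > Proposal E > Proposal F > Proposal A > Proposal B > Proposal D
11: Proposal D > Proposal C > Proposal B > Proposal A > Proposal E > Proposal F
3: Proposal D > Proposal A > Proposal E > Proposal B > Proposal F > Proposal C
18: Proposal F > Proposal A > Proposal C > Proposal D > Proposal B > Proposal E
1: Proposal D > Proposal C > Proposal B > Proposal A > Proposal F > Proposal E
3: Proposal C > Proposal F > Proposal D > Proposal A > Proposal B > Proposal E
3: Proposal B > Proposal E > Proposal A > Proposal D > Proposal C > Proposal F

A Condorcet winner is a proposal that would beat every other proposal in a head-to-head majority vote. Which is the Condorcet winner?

Proposal C vs Proposal A: 25–24
Proposal C vs Proposal B: 43–6
Proposal C vs Proposal D: 31–18
Proposal C vs Proposal E: 43–6
Proposal C vs Proposal F: 28–21
Proposal C beats every other proposal.

Proposal C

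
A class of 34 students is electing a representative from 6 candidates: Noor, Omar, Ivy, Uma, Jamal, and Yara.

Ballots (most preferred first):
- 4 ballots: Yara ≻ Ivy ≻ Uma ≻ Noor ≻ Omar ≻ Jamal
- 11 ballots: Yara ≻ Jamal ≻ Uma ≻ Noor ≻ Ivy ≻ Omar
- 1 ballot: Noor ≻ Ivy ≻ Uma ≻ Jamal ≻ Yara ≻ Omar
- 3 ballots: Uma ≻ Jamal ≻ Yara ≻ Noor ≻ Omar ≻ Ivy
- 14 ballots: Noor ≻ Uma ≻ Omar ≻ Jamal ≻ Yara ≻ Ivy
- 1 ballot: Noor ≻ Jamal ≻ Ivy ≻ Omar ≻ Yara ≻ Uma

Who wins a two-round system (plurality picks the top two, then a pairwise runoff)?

Round 1 first-place votes: Noor 16, Omar 0, Ivy 0, Uma 3, Jamal 0, Yara 15. Noor and Yara advance.
Runoff: Noor is ranked above Yara on 16 ballots, Yara above Noor on 18.

Yara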